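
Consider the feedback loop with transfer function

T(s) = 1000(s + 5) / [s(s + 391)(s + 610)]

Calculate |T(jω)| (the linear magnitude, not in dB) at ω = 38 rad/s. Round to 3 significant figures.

0.00420

At s = jω = j38:
zero (s+5): 5 + j38 → |·| = √(5²+38²) = √1469 ≈ 38.328, ∠ = arctan(38/5) ≈ 82.50°
pole (s+391): 391 + j38 → |·| = √(391²+38²) = √154325 ≈ 392.84, ∠ = arctan(38/391) ≈ 5.55°
pole (s+610): 610 + j38 → |·| = √(610²+38²) = √373544 ≈ 611.18, ∠ = arctan(38/610) ≈ 3.56°
pole at origin: |s| = 38, ∠ = 90.00° (in denominator)
|T| = 1000 · 38.328 / 9.1236e+06 ≈ 0.004201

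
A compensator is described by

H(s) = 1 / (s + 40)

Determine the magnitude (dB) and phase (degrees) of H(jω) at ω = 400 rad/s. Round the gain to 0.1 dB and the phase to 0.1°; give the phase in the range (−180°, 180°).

-52.1 dB, -84.3°

At s = jω = j400:
pole (s+40): 40 + j400 → |·| = √(40²+400²) = √161600 ≈ 402, ∠ = arctan(400/40) ≈ 84.29°
|H| = 1 / 402 ≈ 0.0024876
Gain = 20 log₁₀(0.0024876) ≈ -52.08 dB
∠H = 0.00° − 84.29° = -84.29°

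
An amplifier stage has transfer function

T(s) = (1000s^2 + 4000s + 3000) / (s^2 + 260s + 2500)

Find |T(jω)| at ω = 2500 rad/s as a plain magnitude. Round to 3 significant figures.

Substitute s = j2500:
Numerator: 1000(j2500)^2 + 4000(j2500) + 3000 = -6249997000 + j10000000
Denominator: (j2500)^2 + 260(j2500) + 2500 = -6247500 + j650000
|N| = √(6249997000² + 10000000²) ≈ 6.25e+09, ∠N ≈ 179.91°
|D| = √(6247500² + 650000²) ≈ 6.2812e+06, ∠D ≈ 174.06°
|T| = 6.25e+09 / 6.2812e+06 ≈ 995.03

995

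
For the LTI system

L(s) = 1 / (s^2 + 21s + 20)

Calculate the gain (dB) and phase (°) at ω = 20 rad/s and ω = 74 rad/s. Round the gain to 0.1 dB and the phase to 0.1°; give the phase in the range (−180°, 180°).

Substitute s = j20:
Numerator: 1 = 1 + j0
Denominator: (j20)^2 + 21(j20) + 20 = -380 + j420
|N| = √(1² + 0²) ≈ 1, ∠N ≈ 0.00°
|D| = √(380² + 420²) ≈ 566.39, ∠D ≈ 132.14°
|L| = 1 / 566.39 ≈ 0.0017656
Gain = 20 log₁₀(0.0017656) ≈ -55.06 dB
∠L = 0.00° − 132.14° = -132.14°

Substitute s = j74:
Numerator: 1 = 1 + j0
Denominator: (j74)^2 + 21(j74) + 20 = -5456 + j1554
|N| = √(1² + 0²) ≈ 1, ∠N ≈ 0.00°
|D| = √(5456² + 1554²) ≈ 5673, ∠D ≈ 164.10°
|L| = 1 / 5673 ≈ 0.00017627
Gain = 20 log₁₀(0.00017627) ≈ -75.08 dB
∠L = 0.00° − 164.10° = -164.10°

ω = 20: -55.1 dB, -132.1°; ω = 74: -75.1 dB, -164.1°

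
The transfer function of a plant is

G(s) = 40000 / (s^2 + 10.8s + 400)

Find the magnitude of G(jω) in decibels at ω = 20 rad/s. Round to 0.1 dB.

At s = jω = j20:
quadratic: (j20)² + 10.8·j20 + 400 = 0 + j216 → |·| ≈ 216, ∠ ≈ 90.00°
|G| = 40000 / 216 ≈ 185.19
Gain = 20 log₁₀(185.19) ≈ 45.35 dB

45.4 dB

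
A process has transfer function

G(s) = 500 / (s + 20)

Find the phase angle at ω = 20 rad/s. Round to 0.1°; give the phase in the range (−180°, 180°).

-45.0°

Substitute s = j20:
Numerator: 500 = 500 + j0
Denominator: (j20) + 20 = 20 + j20
|N| = √(500² + 0²) ≈ 500, ∠N ≈ 0.00°
|D| = √(20² + 20²) ≈ 28.284, ∠D ≈ 45.00°
∠G = 0.00° − 45.00° = -45.00°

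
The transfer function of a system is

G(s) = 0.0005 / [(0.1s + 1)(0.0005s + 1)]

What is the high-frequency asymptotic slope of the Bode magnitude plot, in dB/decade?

Each pole contributes −20 dB/decade at high frequency; each zero contributes +20 dB/decade.
Net: 0 zero(s) − 2 pole(s) → -40 dB/decade.

-40 dB/decade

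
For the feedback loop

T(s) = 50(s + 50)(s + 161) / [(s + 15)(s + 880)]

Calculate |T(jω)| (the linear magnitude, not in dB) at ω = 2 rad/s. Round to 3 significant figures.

At s = jω = j2:
zero (s+50): 50 + j2 → |·| = √(50²+2²) = √2504 ≈ 50.04, ∠ = arctan(2/50) ≈ 2.29°
zero (s+161): 161 + j2 → |·| = √(161²+2²) = √25925 ≈ 161.01, ∠ = arctan(2/161) ≈ 0.71°
pole (s+15): 15 + j2 → |·| = √(15²+2²) = √229 ≈ 15.133, ∠ = arctan(2/15) ≈ 7.59°
pole (s+880): 880 + j2 → |·| = √(880²+2²) = √774404 ≈ 880, ∠ = arctan(2/880) ≈ 0.13°
|T| = 50 · 8056.9 / 13317 ≈ 30.25

30.3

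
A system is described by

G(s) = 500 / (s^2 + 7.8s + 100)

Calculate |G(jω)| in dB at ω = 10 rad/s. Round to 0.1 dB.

16.1 dB

At s = jω = j10:
quadratic: (j10)² + 7.8·j10 + 100 = 0 + j78 → |·| ≈ 78, ∠ ≈ 90.00°
|G| = 500 / 78 ≈ 6.4103
Gain = 20 log₁₀(6.4103) ≈ 16.14 dB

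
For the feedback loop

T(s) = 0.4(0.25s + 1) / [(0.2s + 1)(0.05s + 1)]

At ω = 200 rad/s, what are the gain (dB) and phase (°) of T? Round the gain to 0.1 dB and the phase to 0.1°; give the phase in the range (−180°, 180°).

-26.1 dB, -84.0°

At ω = 200 rad/s:
zero (1 + j200·0.25) = 1 + j50 → |·| ≈ 50.01, ∠ ≈ 88.85°
pole (1 + j200·0.2) = 1 + j40 → |·| ≈ 40.012, ∠ ≈ 88.57°
pole (1 + j200·0.05) = 1 + j10 → |·| ≈ 10.05, ∠ ≈ 84.29°
|T| = 0.4 · 50.01 / (40.012 · 10.05) ≈ 0.049746
Gain = 20 log₁₀(0.049746) ≈ -26.06 dB
∠T = (88.85°) − (88.57° + 84.29°) = -84.01°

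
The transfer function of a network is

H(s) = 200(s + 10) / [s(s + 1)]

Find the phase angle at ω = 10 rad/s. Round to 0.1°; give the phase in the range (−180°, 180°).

At s = jω = j10:
zero (s+10): 10 + j10 → |·| = √(10²+10²) = √200 ≈ 14.142, ∠ = arctan(10/10) ≈ 45.00°
pole (s+1): 1 + j10 → |·| = √(1²+10²) = √101 ≈ 10.05, ∠ = arctan(10/1) ≈ 84.29°
pole at origin: |s| = 10, ∠ = 90.00° (in denominator)
∠H = 45.00° − 174.29° = -129.29°

-129.3°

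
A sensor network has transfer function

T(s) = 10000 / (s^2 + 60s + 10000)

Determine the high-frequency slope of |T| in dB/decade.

Each pole contributes −20 dB/decade at high frequency; each zero contributes +20 dB/decade.
Net: 0 zero(s) − 2 pole(s) → -40 dB/decade.

-40 dB/decade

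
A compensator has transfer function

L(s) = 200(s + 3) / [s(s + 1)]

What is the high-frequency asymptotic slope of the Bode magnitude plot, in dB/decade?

Each pole contributes −20 dB/decade at high frequency; each zero contributes +20 dB/decade.
Net: 1 zero(s) − 2 pole(s) → -20 dB/decade.

-20 dB/decade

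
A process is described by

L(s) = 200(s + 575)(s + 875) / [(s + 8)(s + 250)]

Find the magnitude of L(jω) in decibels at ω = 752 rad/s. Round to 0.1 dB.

At s = jω = j752:
zero (s+575): 575 + j752 → |·| = √(575²+752²) = √896129 ≈ 946.64, ∠ = arctan(752/575) ≈ 52.60°
zero (s+875): 875 + j752 → |·| = √(875²+752²) = √1331129 ≈ 1153.7, ∠ = arctan(752/875) ≈ 40.68°
pole (s+8): 8 + j752 → |·| = √(8²+752²) = √565568 ≈ 752.04, ∠ = arctan(752/8) ≈ 89.39°
pole (s+250): 250 + j752 → |·| = √(250²+752²) = √628004 ≈ 792.47, ∠ = arctan(752/250) ≈ 71.61°
|L| = 200 · 1.0921e+06 / 5.9597e+05 ≈ 366.49
Gain = 20 log₁₀(366.49) ≈ 51.28 dB

51.3 dB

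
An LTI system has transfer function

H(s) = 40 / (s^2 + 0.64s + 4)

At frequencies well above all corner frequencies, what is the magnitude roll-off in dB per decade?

Each pole contributes −20 dB/decade at high frequency; each zero contributes +20 dB/decade.
Net: 0 zero(s) − 2 pole(s) → -40 dB/decade.

-40 dB/decade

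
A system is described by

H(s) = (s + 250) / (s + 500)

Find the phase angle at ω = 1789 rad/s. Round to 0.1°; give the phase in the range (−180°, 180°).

7.7°

Substitute s = j1789:
Numerator: (j1789) + 250 = 250 + j1789
Denominator: (j1789) + 500 = 500 + j1789
|N| = √(250² + 1789²) ≈ 1806.4, ∠N ≈ 82.04°
|D| = √(500² + 1789²) ≈ 1857.6, ∠D ≈ 74.39°
∠H = 82.04° − 74.39° = 7.65°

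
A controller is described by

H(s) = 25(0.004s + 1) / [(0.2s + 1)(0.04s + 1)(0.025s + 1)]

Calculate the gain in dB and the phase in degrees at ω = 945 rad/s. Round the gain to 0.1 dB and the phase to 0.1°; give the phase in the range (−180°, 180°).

At ω = 945 rad/s:
zero (1 + j945·0.004) = 1 + j3.78 → |·| ≈ 3.91, ∠ ≈ 75.18°
pole (1 + j945·0.2) = 1 + j189 → |·| ≈ 189, ∠ ≈ 89.70°
pole (1 + j945·0.04) = 1 + j37.8 → |·| ≈ 37.813, ∠ ≈ 88.48°
pole (1 + j945·0.025) = 1 + j23.625 → |·| ≈ 23.646, ∠ ≈ 87.58°
|H| = 25 · 3.91 / (189 · 37.813 · 23.646) ≈ 0.00057844
Gain = 20 log₁₀(0.00057844) ≈ -64.75 dB
∠H = (75.18°) − (89.70° + 88.48° + 87.58°) = -190.58° ≡ 169.42° (principal value)

-64.8 dB, 169.4°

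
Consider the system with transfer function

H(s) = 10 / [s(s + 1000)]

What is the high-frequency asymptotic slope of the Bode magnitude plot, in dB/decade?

-40 dB/decade

Each pole contributes −20 dB/decade at high frequency; each zero contributes +20 dB/decade.
Net: 0 zero(s) − 2 pole(s) → -40 dB/decade.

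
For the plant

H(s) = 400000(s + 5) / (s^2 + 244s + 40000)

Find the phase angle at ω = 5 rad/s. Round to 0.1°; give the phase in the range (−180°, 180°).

At s = jω = j5:
zero (s+5): 5 + j5 → |·| = √(5²+5²) = √50 ≈ 7.0711, ∠ = arctan(5/5) ≈ 45.00°
quadratic: (j5)² + 244·j5 + 40000 = 39975 + j1220 → |·| ≈ 39994, ∠ ≈ 1.75°
∠H = 45.00° − 1.75° = 43.25°

43.3°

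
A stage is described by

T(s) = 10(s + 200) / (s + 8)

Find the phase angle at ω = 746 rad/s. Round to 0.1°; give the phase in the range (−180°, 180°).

-14.4°

At s = jω = j746:
zero (s+200): 200 + j746 → |·| = √(200²+746²) = √596516 ≈ 772.34, ∠ = arctan(746/200) ≈ 74.99°
pole (s+8): 8 + j746 → |·| = √(8²+746²) = √556580 ≈ 746.04, ∠ = arctan(746/8) ≈ 89.39°
∠T = 74.99° − 89.39° = -14.40°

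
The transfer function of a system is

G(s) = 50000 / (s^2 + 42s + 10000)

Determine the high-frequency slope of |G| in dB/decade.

-40 dB/decade

Each pole contributes −20 dB/decade at high frequency; each zero contributes +20 dB/decade.
Net: 0 zero(s) − 2 pole(s) → -40 dB/decade.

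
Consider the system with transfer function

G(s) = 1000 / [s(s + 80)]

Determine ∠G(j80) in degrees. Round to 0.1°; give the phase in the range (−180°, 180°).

-135.0°

At s = jω = j80:
pole (s+80): 80 + j80 → |·| = √(80²+80²) = √12800 ≈ 113.14, ∠ = arctan(80/80) ≈ 45.00°
pole at origin: |s| = 80, ∠ = 90.00° (in denominator)
∠G = 0.00° − 135.00° = -135.00°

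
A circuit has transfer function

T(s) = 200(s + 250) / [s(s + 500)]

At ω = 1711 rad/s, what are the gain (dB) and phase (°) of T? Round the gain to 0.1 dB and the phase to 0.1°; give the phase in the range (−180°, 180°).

At s = jω = j1711:
zero (s+250): 250 + j1711 → |·| = √(250²+1711²) = √2990021 ≈ 1729.2, ∠ = arctan(1711/250) ≈ 81.69°
pole (s+500): 500 + j1711 → |·| = √(500²+1711²) = √3177521 ≈ 1782.6, ∠ = arctan(1711/500) ≈ 73.71°
pole at origin: |s| = 1711, ∠ = 90.00° (in denominator)
|T| = 200 · 1729.2 / 3.05e+06 ≈ 0.11339
Gain = 20 log₁₀(0.11339) ≈ -18.91 dB
∠T = 81.69° − 163.71° = -82.02°

-18.9 dB, -82.0°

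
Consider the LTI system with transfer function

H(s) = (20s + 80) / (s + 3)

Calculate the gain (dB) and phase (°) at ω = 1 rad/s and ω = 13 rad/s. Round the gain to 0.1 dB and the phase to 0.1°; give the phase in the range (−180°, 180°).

ω = 1: 28.3 dB, -4.4°; ω = 13: 26.2 dB, -4.1°

Substitute s = j1:
Numerator: 20(j1) + 80 = 80 + j20
Denominator: (j1) + 3 = 3 + j1
|N| = √(80² + 20²) ≈ 82.462, ∠N ≈ 14.04°
|D| = √(3² + 1²) ≈ 3.1623, ∠D ≈ 18.43°
|H| = 82.462 / 3.1623 ≈ 26.077
Gain = 20 log₁₀(26.077) ≈ 28.33 dB
∠H = 14.04° − 18.43° = -4.39°

Substitute s = j13:
Numerator: 20(j13) + 80 = 80 + j260
Denominator: (j13) + 3 = 3 + j13
|N| = √(80² + 260²) ≈ 272.03, ∠N ≈ 72.90°
|D| = √(3² + 13²) ≈ 13.342, ∠D ≈ 77.01°
|H| = 272.03 / 13.342 ≈ 20.389
Gain = 20 log₁₀(20.389) ≈ 26.19 dB
∠H = 72.90° − 77.01° = -4.11°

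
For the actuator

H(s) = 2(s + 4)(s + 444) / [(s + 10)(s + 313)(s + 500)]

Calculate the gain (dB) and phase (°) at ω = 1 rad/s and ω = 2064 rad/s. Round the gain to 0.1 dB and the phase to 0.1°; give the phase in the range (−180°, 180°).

ω = 1: -52.7 dB, 8.2°; ω = 2064: -60.4 dB, -79.7°

At s = jω = j1:
zero (s+4): 4 + j1 → |·| = √(4²+1²) = √17 ≈ 4.1231, ∠ = arctan(1/4) ≈ 14.04°
zero (s+444): 444 + j1 → |·| = √(444²+1²) = √197137 ≈ 444, ∠ = arctan(1/444) ≈ 0.13°
pole (s+10): 10 + j1 → |·| = √(10²+1²) = √101 ≈ 10.05, ∠ = arctan(1/10) ≈ 5.71°
pole (s+313): 313 + j1 → |·| = √(313²+1²) = √97970 ≈ 313, ∠ = arctan(1/313) ≈ 0.18°
pole (s+500): 500 + j1 → |·| = √(500²+1²) = √250001 ≈ 500, ∠ = arctan(1/500) ≈ 0.11°
|H| = 2 · 1830.7 / 1.5728e+06 ≈ 0.002328
Gain = 20 log₁₀(0.002328) ≈ -52.66 dB
∠H = 14.17° − 6.00° = 8.17°

At s = jω = j2064:
zero (s+4): 4 + j2064 → |·| = √(4²+2064²) = √4260112 ≈ 2064, ∠ = arctan(2064/4) ≈ 89.89°
zero (s+444): 444 + j2064 → |·| = √(444²+2064²) = √4457232 ≈ 2111.2, ∠ = arctan(2064/444) ≈ 77.86°
pole (s+10): 10 + j2064 → |·| = √(10²+2064²) = √4260196 ≈ 2064, ∠ = arctan(2064/10) ≈ 89.72°
pole (s+313): 313 + j2064 → |·| = √(313²+2064²) = √4358065 ≈ 2087.6, ∠ = arctan(2064/313) ≈ 81.38°
pole (s+500): 500 + j2064 → |·| = √(500²+2064²) = √4510096 ≈ 2123.7, ∠ = arctan(2064/500) ≈ 76.38°
|H| = 2 · 4.3575e+06 / 9.1506e+09 ≈ 0.0009524
Gain = 20 log₁₀(0.0009524) ≈ -60.42 dB
∠H = 167.75° − 247.48° = -79.73°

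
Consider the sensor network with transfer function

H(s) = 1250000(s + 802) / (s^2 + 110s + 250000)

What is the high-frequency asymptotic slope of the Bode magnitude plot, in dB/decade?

-20 dB/decade

Each pole contributes −20 dB/decade at high frequency; each zero contributes +20 dB/decade.
Net: 1 zero(s) − 2 pole(s) → -20 dB/decade.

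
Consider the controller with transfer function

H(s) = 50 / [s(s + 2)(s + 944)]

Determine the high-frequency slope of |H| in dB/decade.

-60 dB/decade

Each pole contributes −20 dB/decade at high frequency; each zero contributes +20 dB/decade.
Net: 0 zero(s) − 3 pole(s) → -60 dB/decade.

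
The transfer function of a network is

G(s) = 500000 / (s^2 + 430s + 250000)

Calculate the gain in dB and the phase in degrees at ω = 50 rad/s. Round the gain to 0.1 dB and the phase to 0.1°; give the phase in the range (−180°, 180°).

At s = jω = j50:
quadratic: (j50)² + 430·j50 + 250000 = 247500 + j21500 → |·| ≈ 2.4843e+05, ∠ ≈ 4.96°
|G| = 500000 / 2.4843e+05 ≈ 2.0126
Gain = 20 log₁₀(2.0126) ≈ 6.08 dB
∠G = 0.00° − 4.96° = -4.96°

6.1 dB, -5.0°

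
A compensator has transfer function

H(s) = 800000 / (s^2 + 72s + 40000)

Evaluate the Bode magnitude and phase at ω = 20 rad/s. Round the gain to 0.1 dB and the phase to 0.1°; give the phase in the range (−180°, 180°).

26.1 dB, -2.1°

At s = jω = j20:
quadratic: (j20)² + 72·j20 + 40000 = 39600 + j1440 → |·| ≈ 39626, ∠ ≈ 2.08°
|H| = 800000 / 39626 ≈ 20.189
Gain = 20 log₁₀(20.189) ≈ 26.10 dB
∠H = 0.00° − 2.08° = -2.08°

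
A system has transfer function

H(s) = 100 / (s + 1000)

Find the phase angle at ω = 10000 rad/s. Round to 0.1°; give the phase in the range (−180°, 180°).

-84.3°

At s = jω = j10000:
pole (s+1000): 1000 + j10000 → |·| = √(1000²+10000²) = √101000000 ≈ 10050, ∠ = arctan(10000/1000) ≈ 84.29°
∠H = 0.00° − 84.29° = -84.29°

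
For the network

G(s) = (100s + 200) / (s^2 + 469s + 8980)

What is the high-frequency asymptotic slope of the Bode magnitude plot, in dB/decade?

Each pole contributes −20 dB/decade at high frequency; each zero contributes +20 dB/decade.
Net: 1 zero(s) − 2 pole(s) → -20 dB/decade.

-20 dB/decade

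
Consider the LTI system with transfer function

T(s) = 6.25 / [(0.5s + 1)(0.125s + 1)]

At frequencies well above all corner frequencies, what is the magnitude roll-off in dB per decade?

Each pole contributes −20 dB/decade at high frequency; each zero contributes +20 dB/decade.
Net: 0 zero(s) − 2 pole(s) → -40 dB/decade.

-40 dB/decade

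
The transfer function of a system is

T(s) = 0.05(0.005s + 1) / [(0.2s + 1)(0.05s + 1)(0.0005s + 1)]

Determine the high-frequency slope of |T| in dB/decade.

-40 dB/decade

Each pole contributes −20 dB/decade at high frequency; each zero contributes +20 dB/decade.
Net: 1 zero(s) − 3 pole(s) → -40 dB/decade.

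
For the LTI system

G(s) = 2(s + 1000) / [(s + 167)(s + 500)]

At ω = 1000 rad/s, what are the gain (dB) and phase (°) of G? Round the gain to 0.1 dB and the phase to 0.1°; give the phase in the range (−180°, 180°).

At s = jω = j1000:
zero (s+1000): 1000 + j1000 → |·| = √(1000²+1000²) = √2000000 ≈ 1414.2, ∠ = arctan(1000/1000) ≈ 45.00°
pole (s+167): 167 + j1000 → |·| = √(167²+1000²) = √1027889 ≈ 1013.8, ∠ = arctan(1000/167) ≈ 80.52°
pole (s+500): 500 + j1000 → |·| = √(500²+1000²) = √1250000 ≈ 1118, ∠ = arctan(1000/500) ≈ 63.43°
|G| = 2 · 1414.2 / 1.1334e+06 ≈ 0.0024955
Gain = 20 log₁₀(0.0024955) ≈ -52.06 dB
∠G = 45.00° − 143.95° = -98.95°

-52.1 dB, -99.0°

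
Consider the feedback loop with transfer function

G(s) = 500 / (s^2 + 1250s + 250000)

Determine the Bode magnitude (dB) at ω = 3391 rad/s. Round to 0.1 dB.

-87.6 dB

Substitute s = j3391:
Numerator: 500 = 500 + j0
Denominator: (j3391)^2 + 1250(j3391) + 250000 = -11248881 + j4238750
|N| = √(500² + 0²) ≈ 500, ∠N ≈ 0.00°
|D| = √(11248881² + 4238750²) ≈ 1.2021e+07, ∠D ≈ 159.35°
|G| = 500 / 1.2021e+07 ≈ 4.1594e-05
Gain = 20 log₁₀(4.1594e-05) ≈ -87.62 dB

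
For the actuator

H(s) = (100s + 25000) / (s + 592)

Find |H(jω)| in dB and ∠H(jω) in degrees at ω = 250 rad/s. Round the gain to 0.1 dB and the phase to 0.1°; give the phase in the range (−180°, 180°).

34.8 dB, 22.1°

Substitute s = j250:
Numerator: 100(j250) + 25000 = 25000 + j25000
Denominator: (j250) + 592 = 592 + j250
|N| = √(25000² + 25000²) ≈ 35355, ∠N ≈ 45.00°
|D| = √(592² + 250²) ≈ 642.62, ∠D ≈ 22.89°
|H| = 35355 / 642.62 ≈ 55.017
Gain = 20 log₁₀(55.017) ≈ 34.81 dB
∠H = 45.00° − 22.89° = 22.11°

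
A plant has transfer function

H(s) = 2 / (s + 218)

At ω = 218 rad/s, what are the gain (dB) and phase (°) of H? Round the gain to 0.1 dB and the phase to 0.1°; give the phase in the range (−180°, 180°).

Substitute s = j218:
Numerator: 2 = 2 + j0
Denominator: (j218) + 218 = 218 + j218
|N| = √(2² + 0²) ≈ 2, ∠N ≈ 0.00°
|D| = √(218² + 218²) ≈ 308.3, ∠D ≈ 45.00°
|H| = 2 / 308.3 ≈ 0.0064872
Gain = 20 log₁₀(0.0064872) ≈ -43.76 dB
∠H = 0.00° − 45.00° = -45.00°

-43.8 dB, -45.0°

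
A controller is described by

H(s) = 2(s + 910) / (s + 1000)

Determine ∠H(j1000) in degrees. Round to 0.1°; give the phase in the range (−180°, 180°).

2.7°

At s = jω = j1000:
zero (s+910): 910 + j1000 → |·| = √(910²+1000²) = √1828100 ≈ 1352.1, ∠ = arctan(1000/910) ≈ 47.70°
pole (s+1000): 1000 + j1000 → |·| = √(1000²+1000²) = √2000000 ≈ 1414.2, ∠ = arctan(1000/1000) ≈ 45.00°
∠H = 47.70° − 45.00° = 2.70°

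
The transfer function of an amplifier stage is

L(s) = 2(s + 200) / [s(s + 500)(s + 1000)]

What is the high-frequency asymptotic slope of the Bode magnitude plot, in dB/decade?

Each pole contributes −20 dB/decade at high frequency; each zero contributes +20 dB/decade.
Net: 1 zero(s) − 3 pole(s) → -40 dB/decade.

-40 dB/decade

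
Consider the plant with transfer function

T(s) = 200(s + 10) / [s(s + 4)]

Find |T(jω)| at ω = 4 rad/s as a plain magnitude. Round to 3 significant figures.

95.2

At s = jω = j4:
zero (s+10): 10 + j4 → |·| = √(10²+4²) = √116 ≈ 10.77, ∠ = arctan(4/10) ≈ 21.80°
pole (s+4): 4 + j4 → |·| = √(4²+4²) = √32 ≈ 5.6569, ∠ = arctan(4/4) ≈ 45.00°
pole at origin: |s| = 4, ∠ = 90.00° (in denominator)
|T| = 200 · 10.77 / 22.628 ≈ 95.192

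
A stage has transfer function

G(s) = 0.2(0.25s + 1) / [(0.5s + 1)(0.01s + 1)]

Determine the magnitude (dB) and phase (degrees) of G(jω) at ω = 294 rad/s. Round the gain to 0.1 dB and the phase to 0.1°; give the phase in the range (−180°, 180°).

At ω = 294 rad/s:
zero (1 + j294·0.25) = 1 + j73.5 → |·| ≈ 73.507, ∠ ≈ 89.22°
pole (1 + j294·0.5) = 1 + j147 → |·| ≈ 147, ∠ ≈ 89.61°
pole (1 + j294·0.01) = 1 + j2.94 → |·| ≈ 3.1054, ∠ ≈ 71.21°
|G| = 0.2 · 73.507 / (147 · 3.1054) ≈ 0.032205
Gain = 20 log₁₀(0.032205) ≈ -29.84 dB
∠G = (89.22°) − (89.61° + 71.21°) = -71.60°

-29.8 dB, -71.6°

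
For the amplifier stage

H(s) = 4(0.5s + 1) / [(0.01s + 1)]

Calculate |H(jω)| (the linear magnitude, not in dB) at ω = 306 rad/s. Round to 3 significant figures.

At ω = 306 rad/s:
zero (1 + j306·0.5) = 1 + j153 → |·| ≈ 153, ∠ ≈ 89.63°
pole (1 + j306·0.01) = 1 + j3.06 → |·| ≈ 3.2193, ∠ ≈ 71.90°
|H| = 4 · 153 / (3.2193) ≈ 190.1

190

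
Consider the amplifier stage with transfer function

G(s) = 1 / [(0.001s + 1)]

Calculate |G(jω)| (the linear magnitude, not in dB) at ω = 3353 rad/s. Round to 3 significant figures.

At ω = 3353 rad/s:
pole (1 + j3353·0.001) = 1 + j3.353 → |·| ≈ 3.4989, ∠ ≈ 73.39°
|G| = 1 · 1 / (3.4989) ≈ 0.2858

0.286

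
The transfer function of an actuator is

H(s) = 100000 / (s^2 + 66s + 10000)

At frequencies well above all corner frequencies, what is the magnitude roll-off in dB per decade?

Each pole contributes −20 dB/decade at high frequency; each zero contributes +20 dB/decade.
Net: 0 zero(s) − 2 pole(s) → -40 dB/decade.

-40 dB/decade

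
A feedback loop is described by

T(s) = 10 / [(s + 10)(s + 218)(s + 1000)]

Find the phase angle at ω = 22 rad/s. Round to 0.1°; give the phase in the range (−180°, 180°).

-72.6°

At s = jω = j22:
pole (s+10): 10 + j22 → |·| = √(10²+22²) = √584 ≈ 24.166, ∠ = arctan(22/10) ≈ 65.56°
pole (s+218): 218 + j22 → |·| = √(218²+22²) = √48008 ≈ 219.11, ∠ = arctan(22/218) ≈ 5.76°
pole (s+1000): 1000 + j22 → |·| = √(1000²+22²) = √1000484 ≈ 1000.2, ∠ = arctan(22/1000) ≈ 1.26°
∠T = 0.00° − 72.58° = -72.58°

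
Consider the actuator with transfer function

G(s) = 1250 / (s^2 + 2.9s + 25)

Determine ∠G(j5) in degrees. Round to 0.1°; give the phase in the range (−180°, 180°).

At s = jω = j5:
quadratic: (j5)² + 2.9·j5 + 25 = 0 + j14.5 → |·| ≈ 14.5, ∠ ≈ 90.00°
∠G = 0.00° − 90.00° = -90.00°

-90.0°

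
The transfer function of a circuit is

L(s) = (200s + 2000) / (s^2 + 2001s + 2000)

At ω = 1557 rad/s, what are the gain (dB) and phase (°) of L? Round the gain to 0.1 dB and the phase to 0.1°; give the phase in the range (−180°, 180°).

Substitute s = j1557:
Numerator: 200(j1557) + 2000 = 2000 + j311400
Denominator: (j1557)^2 + 2001(j1557) + 2000 = -2422249 + j3115557
|N| = √(2000² + 311400²) ≈ 3.1141e+05, ∠N ≈ 89.63°
|D| = √(2422249² + 3115557²) ≈ 3.9464e+06, ∠D ≈ 127.86°
|L| = 3.1141e+05 / 3.9464e+06 ≈ 0.07891
Gain = 20 log₁₀(0.07891) ≈ -22.06 dB
∠L = 89.63° − 127.86° = -38.23°

-22.1 dB, -38.2°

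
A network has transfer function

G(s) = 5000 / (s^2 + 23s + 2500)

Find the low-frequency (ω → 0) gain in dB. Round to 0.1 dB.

6.0 dB

G(0) = 5000 / 2500 = 2
20 log₁₀(2) ≈ 6.02 dB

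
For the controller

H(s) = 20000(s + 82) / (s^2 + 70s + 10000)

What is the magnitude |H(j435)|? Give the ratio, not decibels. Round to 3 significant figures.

At s = jω = j435:
zero (s+82): 82 + j435 → |·| = √(82²+435²) = √195949 ≈ 442.66, ∠ = arctan(435/82) ≈ 79.32°
quadratic: (j435)² + 70·j435 + 10000 = -179225 + j30450 → |·| ≈ 1.8179e+05, ∠ ≈ 170.36°
|H| = 20000 · 442.66 / 1.8179e+05 ≈ 48.7

48.7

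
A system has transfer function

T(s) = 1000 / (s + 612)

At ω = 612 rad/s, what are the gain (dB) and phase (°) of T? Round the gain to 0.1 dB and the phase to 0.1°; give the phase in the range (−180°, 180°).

At s = jω = j612:
pole (s+612): 612 + j612 → |·| = √(612²+612²) = √749088 ≈ 865.5, ∠ = arctan(612/612) ≈ 45.00°
|T| = 1000 / 865.5 ≈ 1.1554
Gain = 20 log₁₀(1.1554) ≈ 1.25 dB
∠T = 0.00° − 45.00° = -45.00°

1.3 dB, -45.0°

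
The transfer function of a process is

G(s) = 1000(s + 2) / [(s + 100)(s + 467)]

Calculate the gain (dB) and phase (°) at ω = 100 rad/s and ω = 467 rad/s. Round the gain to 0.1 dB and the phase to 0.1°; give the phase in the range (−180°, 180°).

ω = 100: 3.4 dB, 31.8°; ω = 467: 3.4 dB, -33.2°

At s = jω = j100:
zero (s+2): 2 + j100 → |·| = √(2²+100²) = √10004 ≈ 100.02, ∠ = arctan(100/2) ≈ 88.85°
pole (s+100): 100 + j100 → |·| = √(100²+100²) = √20000 ≈ 141.42, ∠ = arctan(100/100) ≈ 45.00°
pole (s+467): 467 + j100 → |·| = √(467²+100²) = √228089 ≈ 477.59, ∠ = arctan(100/467) ≈ 12.09°
|G| = 1000 · 100.02 / 67541 ≈ 1.4809
Gain = 20 log₁₀(1.4809) ≈ 3.41 dB
∠G = 88.85° − 57.09° = 31.76°

At s = jω = j467:
zero (s+2): 2 + j467 → |·| = √(2²+467²) = √218093 ≈ 467, ∠ = arctan(467/2) ≈ 89.75°
pole (s+100): 100 + j467 → |·| = √(100²+467²) = √228089 ≈ 477.59, ∠ = arctan(467/100) ≈ 77.91°
pole (s+467): 467 + j467 → |·| = √(467²+467²) = √436178 ≈ 660.44, ∠ = arctan(467/467) ≈ 45.00°
|G| = 1000 · 467 / 3.1542e+05 ≈ 1.4806
Gain = 20 log₁₀(1.4806) ≈ 3.41 dB
∠G = 89.75° − 122.91° = -33.16°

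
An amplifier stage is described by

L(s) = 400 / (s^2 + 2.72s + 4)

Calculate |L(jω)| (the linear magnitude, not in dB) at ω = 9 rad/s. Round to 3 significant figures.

4.95

At s = jω = j9:
quadratic: (j9)² + 2.72·j9 + 4 = -77 + j24.48 → |·| ≈ 80.798, ∠ ≈ 162.36°
|L| = 400 / 80.798 ≈ 4.9506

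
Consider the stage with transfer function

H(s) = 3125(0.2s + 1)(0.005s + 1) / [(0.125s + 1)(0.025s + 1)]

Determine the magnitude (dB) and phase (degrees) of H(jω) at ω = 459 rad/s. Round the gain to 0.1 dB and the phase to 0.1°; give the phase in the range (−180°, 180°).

At ω = 459 rad/s:
zero (1 + j459·0.2) = 1 + j91.8 → |·| ≈ 91.805, ∠ ≈ 89.38°
zero (1 + j459·0.005) = 1 + j2.295 → |·| ≈ 2.5034, ∠ ≈ 66.46°
pole (1 + j459·0.125) = 1 + j57.375 → |·| ≈ 57.384, ∠ ≈ 89.00°
pole (1 + j459·0.025) = 1 + j11.475 → |·| ≈ 11.518, ∠ ≈ 85.02°
|H| = 3125 · 91.805 · 2.5034 / (57.384 · 11.518) ≈ 1086.6
Gain = 20 log₁₀(1086.6) ≈ 60.72 dB
∠H = (89.38° + 66.46°) − (89.00° + 85.02°) = -18.18°

60.7 dB, -18.2°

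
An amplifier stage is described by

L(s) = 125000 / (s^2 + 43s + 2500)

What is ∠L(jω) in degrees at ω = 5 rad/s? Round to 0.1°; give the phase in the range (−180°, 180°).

At s = jω = j5:
quadratic: (j5)² + 43·j5 + 2500 = 2475 + j215 → |·| ≈ 2484.3, ∠ ≈ 4.96°
∠L = 0.00° − 4.96° = -4.96°

-5.0°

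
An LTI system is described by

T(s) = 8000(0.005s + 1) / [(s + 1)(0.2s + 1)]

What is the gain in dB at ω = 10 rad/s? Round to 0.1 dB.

At ω = 10 rad/s:
zero (1 + j10·0.005) = 1 + j0.05 → |·| ≈ 1.0012, ∠ ≈ 2.86°
pole (1 + j10·1) = 1 + j10 → |·| ≈ 10.05, ∠ ≈ 84.29°
pole (1 + j10·0.2) = 1 + j2 → |·| ≈ 2.2361, ∠ ≈ 63.43°
|T| = 8000 · 1.0012 / (10.05 · 2.2361) ≈ 356.41
Gain = 20 log₁₀(356.41) ≈ 51.04 dB

51.0 dB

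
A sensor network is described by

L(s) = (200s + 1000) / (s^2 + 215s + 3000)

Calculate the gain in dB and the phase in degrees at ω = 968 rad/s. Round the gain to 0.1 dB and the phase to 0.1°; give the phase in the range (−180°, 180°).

Substitute s = j968:
Numerator: 200(j968) + 1000 = 1000 + j193600
Denominator: (j968)^2 + 215(j968) + 3000 = -934024 + j208120
|N| = √(1000² + 193600²) ≈ 1.936e+05, ∠N ≈ 89.70°
|D| = √(934024² + 208120²) ≈ 9.5693e+05, ∠D ≈ 167.44°
|L| = 1.936e+05 / 9.5693e+05 ≈ 0.20231
Gain = 20 log₁₀(0.20231) ≈ -13.88 dB
∠L = 89.70° − 167.44° = -77.74°

-13.9 dB, -77.7°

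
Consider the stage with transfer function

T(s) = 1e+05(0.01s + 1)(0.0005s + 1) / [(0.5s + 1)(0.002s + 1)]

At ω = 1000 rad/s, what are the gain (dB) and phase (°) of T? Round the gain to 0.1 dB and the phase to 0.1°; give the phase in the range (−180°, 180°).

At ω = 1000 rad/s:
zero (1 + j1000·0.01) = 1 + j10 → |·| ≈ 10.05, ∠ ≈ 84.29°
zero (1 + j1000·0.0005) = 1 + j0.5 → |·| ≈ 1.118, ∠ ≈ 26.57°
pole (1 + j1000·0.5) = 1 + j500 → |·| ≈ 500, ∠ ≈ 89.89°
pole (1 + j1000·0.002) = 1 + j2 → |·| ≈ 2.2361, ∠ ≈ 63.43°
|T| = 1e+05 · 10.05 · 1.118 / (500 · 2.2361) ≈ 1005
Gain = 20 log₁₀(1005) ≈ 60.04 dB
∠T = (84.29° + 26.57°) − (89.89° + 63.43°) = -42.46°

60.0 dB, -42.5°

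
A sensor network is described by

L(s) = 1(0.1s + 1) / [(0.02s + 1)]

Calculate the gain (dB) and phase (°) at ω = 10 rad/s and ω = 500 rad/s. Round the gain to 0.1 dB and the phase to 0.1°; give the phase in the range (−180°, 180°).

At ω = 10 rad/s:
zero (1 + j10·0.1) = 1 + j1 → |·| ≈ 1.4142, ∠ ≈ 45.00°
pole (1 + j10·0.02) = 1 + j0.2 → |·| ≈ 1.0198, ∠ ≈ 11.31°
|L| = 1 · 1.4142 / (1.0198) ≈ 1.3867
Gain = 20 log₁₀(1.3867) ≈ 2.84 dB
∠L = (45.00°) − (11.31°) = 33.69°

At ω = 500 rad/s:
zero (1 + j500·0.1) = 1 + j50 → |·| ≈ 50.01, ∠ ≈ 88.85°
pole (1 + j500·0.02) = 1 + j10 → |·| ≈ 10.05, ∠ ≈ 84.29°
|L| = 1 · 50.01 / (10.05) ≈ 4.9761
Gain = 20 log₁₀(4.9761) ≈ 13.94 dB
∠L = (88.85°) − (84.29°) = 4.56°

ω = 10: 2.8 dB, 33.7°; ω = 500: 13.9 dB, 4.6°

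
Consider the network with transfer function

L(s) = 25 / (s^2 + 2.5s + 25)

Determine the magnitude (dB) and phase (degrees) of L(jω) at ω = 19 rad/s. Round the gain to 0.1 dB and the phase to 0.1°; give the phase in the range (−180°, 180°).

At s = jω = j19:
quadratic: (j19)² + 2.5·j19 + 25 = -336 + j47.5 → |·| ≈ 339.34, ∠ ≈ 171.95°
|L| = 25 / 339.34 ≈ 0.073672
Gain = 20 log₁₀(0.073672) ≈ -22.65 dB
∠L = 0.00° − 171.95° = -171.95°

-22.7 dB, -172.0°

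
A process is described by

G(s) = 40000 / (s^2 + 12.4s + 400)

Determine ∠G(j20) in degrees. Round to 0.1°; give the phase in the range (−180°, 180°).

At s = jω = j20:
quadratic: (j20)² + 12.4·j20 + 400 = 0 + j248 → |·| ≈ 248, ∠ ≈ 90.00°
∠G = 0.00° − 90.00° = -90.00°

-90.0°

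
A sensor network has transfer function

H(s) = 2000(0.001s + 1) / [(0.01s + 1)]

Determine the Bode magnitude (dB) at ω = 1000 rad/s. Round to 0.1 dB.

At ω = 1000 rad/s:
zero (1 + j1000·0.001) = 1 + j1 → |·| ≈ 1.4142, ∠ ≈ 45.00°
pole (1 + j1000·0.01) = 1 + j10 → |·| ≈ 10.05, ∠ ≈ 84.29°
|H| = 2000 · 1.4142 / (10.05) ≈ 281.43
Gain = 20 log₁₀(281.43) ≈ 48.99 dB

49.0 dB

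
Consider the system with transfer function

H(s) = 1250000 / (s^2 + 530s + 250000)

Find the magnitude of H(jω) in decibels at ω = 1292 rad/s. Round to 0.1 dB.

At s = jω = j1292:
quadratic: (j1292)² + 530·j1292 + 250000 = -1419264 + j684760 → |·| ≈ 1.5758e+06, ∠ ≈ 154.24°
|H| = 1250000 / 1.5758e+06 ≈ 0.79325
Gain = 20 log₁₀(0.79325) ≈ -2.01 dB

-2.0 dB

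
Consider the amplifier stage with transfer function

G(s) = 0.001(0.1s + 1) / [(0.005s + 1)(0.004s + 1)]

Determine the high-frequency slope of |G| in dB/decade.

-20 dB/decade

Each pole contributes −20 dB/decade at high frequency; each zero contributes +20 dB/decade.
Net: 1 zero(s) − 2 pole(s) → -20 dB/decade.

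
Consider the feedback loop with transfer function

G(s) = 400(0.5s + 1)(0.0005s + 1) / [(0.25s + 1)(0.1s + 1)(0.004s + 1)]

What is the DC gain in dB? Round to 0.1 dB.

G(0) = 400 · 1 / 1 = 400
20 log₁₀(400) ≈ 52.04 dB

52.0 dB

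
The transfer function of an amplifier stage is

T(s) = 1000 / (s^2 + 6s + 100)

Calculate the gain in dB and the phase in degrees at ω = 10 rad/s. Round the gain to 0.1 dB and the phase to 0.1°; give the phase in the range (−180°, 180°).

At s = jω = j10:
quadratic: (j10)² + 6·j10 + 100 = 0 + j60 → |·| ≈ 60, ∠ ≈ 90.00°
|T| = 1000 / 60 ≈ 16.667
Gain = 20 log₁₀(16.667) ≈ 24.44 dB
∠T = 0.00° − 90.00° = -90.00°

24.4 dB, -90.0°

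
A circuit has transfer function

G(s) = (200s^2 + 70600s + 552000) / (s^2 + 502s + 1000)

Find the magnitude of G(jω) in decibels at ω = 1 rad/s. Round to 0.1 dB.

53.9 dB

Substitute s = j1:
Numerator: 200(j1)^2 + 70600(j1) + 552000 = 551800 + j70600
Denominator: (j1)^2 + 502(j1) + 1000 = 999 + j502
|N| = √(551800² + 70600²) ≈ 5.563e+05, ∠N ≈ 7.29°
|D| = √(999² + 502²) ≈ 1118, ∠D ≈ 26.68°
|G| = 5.563e+05 / 1118 ≈ 497.58
Gain = 20 log₁₀(497.58) ≈ 53.94 dB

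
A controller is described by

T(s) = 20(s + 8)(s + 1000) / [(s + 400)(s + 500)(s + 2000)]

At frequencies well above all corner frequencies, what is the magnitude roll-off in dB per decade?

Each pole contributes −20 dB/decade at high frequency; each zero contributes +20 dB/decade.
Net: 2 zero(s) − 3 pole(s) → -20 dB/decade.

-20 dB/decade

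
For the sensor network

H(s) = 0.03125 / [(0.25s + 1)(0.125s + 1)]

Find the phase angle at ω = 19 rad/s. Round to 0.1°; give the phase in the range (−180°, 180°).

At ω = 19 rad/s:
pole (1 + j19·0.25) = 1 + j4.75 → |·| ≈ 4.8541, ∠ ≈ 78.11°
pole (1 + j19·0.125) = 1 + j2.375 → |·| ≈ 2.5769, ∠ ≈ 67.17°
∠H = (0°) − (78.11° + 67.17°) = -145.28°

-145.3°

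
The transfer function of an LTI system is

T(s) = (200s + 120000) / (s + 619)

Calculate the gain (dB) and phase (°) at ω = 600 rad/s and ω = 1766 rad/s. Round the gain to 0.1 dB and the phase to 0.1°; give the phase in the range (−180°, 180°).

Substitute s = j600:
Numerator: 200(j600) + 120000 = 120000 + j120000
Denominator: (j600) + 619 = 619 + j600
|N| = √(120000² + 120000²) ≈ 1.6971e+05, ∠N ≈ 45.00°
|D| = √(619² + 600²) ≈ 862.07, ∠D ≈ 44.11°
|T| = 1.6971e+05 / 862.07 ≈ 196.86
Gain = 20 log₁₀(196.86) ≈ 45.88 dB
∠T = 45.00° − 44.11° = 0.89°

Substitute s = j1766:
Numerator: 200(j1766) + 120000 = 120000 + j353200
Denominator: (j1766) + 619 = 619 + j1766
|N| = √(120000² + 353200²) ≈ 3.7303e+05, ∠N ≈ 71.23°
|D| = √(619² + 1766²) ≈ 1871.3, ∠D ≈ 70.68°
|T| = 3.7303e+05 / 1871.3 ≈ 199.34
Gain = 20 log₁₀(199.34) ≈ 45.99 dB
∠T = 71.23° − 70.68° = 0.55°

ω = 600: 45.9 dB, 0.9°; ω = 1766: 46.0 dB, 0.6°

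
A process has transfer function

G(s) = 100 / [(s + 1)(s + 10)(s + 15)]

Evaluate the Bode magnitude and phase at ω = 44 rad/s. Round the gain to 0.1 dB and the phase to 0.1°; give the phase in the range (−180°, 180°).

-59.3 dB, 122.9°

At s = jω = j44:
pole (s+1): 1 + j44 → |·| = √(1²+44²) = √1937 ≈ 44.011, ∠ = arctan(44/1) ≈ 88.70°
pole (s+10): 10 + j44 → |·| = √(10²+44²) = √2036 ≈ 45.122, ∠ = arctan(44/10) ≈ 77.20°
pole (s+15): 15 + j44 → |·| = √(15²+44²) = √2161 ≈ 46.487, ∠ = arctan(44/15) ≈ 71.18°
|G| = 100 / 92317 ≈ 0.0010832
Gain = 20 log₁₀(0.0010832) ≈ -59.31 dB
∠G = 0.00° − 237.08° = -237.08° ≡ 122.92° (principal value)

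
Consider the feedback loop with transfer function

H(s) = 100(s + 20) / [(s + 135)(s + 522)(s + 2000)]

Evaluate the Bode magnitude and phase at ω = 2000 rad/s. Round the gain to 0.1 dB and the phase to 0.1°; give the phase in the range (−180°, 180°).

At s = jω = j2000:
zero (s+20): 20 + j2000 → |·| = √(20²+2000²) = √4000400 ≈ 2000.1, ∠ = arctan(2000/20) ≈ 89.43°
pole (s+135): 135 + j2000 → |·| = √(135²+2000²) = √4018225 ≈ 2004.6, ∠ = arctan(2000/135) ≈ 86.14°
pole (s+522): 522 + j2000 → |·| = √(522²+2000²) = √4272484 ≈ 2067, ∠ = arctan(2000/522) ≈ 75.37°
pole (s+2000): 2000 + j2000 → |·| = √(2000²+2000²) = √8000000 ≈ 2828.4, ∠ = arctan(2000/2000) ≈ 45.00°
|H| = 100 · 2000.1 / 1.1719e+10 ≈ 1.7067e-05
Gain = 20 log₁₀(1.7067e-05) ≈ -95.36 dB
∠H = 89.43° − 206.51° = -117.08°

-95.4 dB, -117.1°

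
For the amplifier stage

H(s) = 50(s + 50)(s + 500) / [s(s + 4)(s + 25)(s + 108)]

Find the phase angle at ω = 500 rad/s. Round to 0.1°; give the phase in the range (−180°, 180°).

144.8°

At s = jω = j500:
zero (s+50): 50 + j500 → |·| = √(50²+500²) = √252500 ≈ 502.49, ∠ = arctan(500/50) ≈ 84.29°
zero (s+500): 500 + j500 → |·| = √(500²+500²) = √500000 ≈ 707.11, ∠ = arctan(500/500) ≈ 45.00°
pole (s+4): 4 + j500 → |·| = √(4²+500²) = √250016 ≈ 500.02, ∠ = arctan(500/4) ≈ 89.54°
pole (s+25): 25 + j500 → |·| = √(25²+500²) = √250625 ≈ 500.62, ∠ = arctan(500/25) ≈ 87.14°
pole (s+108): 108 + j500 → |·| = √(108²+500²) = √261664 ≈ 511.53, ∠ = arctan(500/108) ≈ 77.81°
pole at origin: |s| = 500, ∠ = 90.00° (in denominator)
∠H = 129.29° − 344.49° = -215.20° ≡ 144.80° (principal value)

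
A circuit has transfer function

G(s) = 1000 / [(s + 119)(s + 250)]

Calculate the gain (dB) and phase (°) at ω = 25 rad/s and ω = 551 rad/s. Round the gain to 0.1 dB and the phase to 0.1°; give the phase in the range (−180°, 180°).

ω = 25: -29.7 dB, -17.6°; ω = 551: -50.7 dB, -143.4°

At s = jω = j25:
pole (s+119): 119 + j25 → |·| = √(119²+25²) = √14786 ≈ 121.6, ∠ = arctan(25/119) ≈ 11.86°
pole (s+250): 250 + j25 → |·| = √(250²+25²) = √63125 ≈ 251.25, ∠ = arctan(25/250) ≈ 5.71°
|G| = 1000 / 30552 ≈ 0.032731
Gain = 20 log₁₀(0.032731) ≈ -29.70 dB
∠G = 0.00° − 17.57° = -17.57°

At s = jω = j551:
pole (s+119): 119 + j551 → |·| = √(119²+551²) = √317762 ≈ 563.7, ∠ = arctan(551/119) ≈ 77.81°
pole (s+250): 250 + j551 → |·| = √(250²+551²) = √366101 ≈ 605.06, ∠ = arctan(551/250) ≈ 65.60°
|G| = 1000 / 3.4107e+05 ≈ 0.0029319
Gain = 20 log₁₀(0.0029319) ≈ -50.66 dB
∠G = 0.00° − 143.41° = -143.41°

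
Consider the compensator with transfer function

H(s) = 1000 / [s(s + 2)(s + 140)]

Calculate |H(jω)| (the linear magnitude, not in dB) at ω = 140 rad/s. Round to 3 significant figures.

0.000258

At s = jω = j140:
pole (s+2): 2 + j140 → |·| = √(2²+140²) = √19604 ≈ 140.01, ∠ = arctan(140/2) ≈ 89.18°
pole (s+140): 140 + j140 → |·| = √(140²+140²) = √39200 ≈ 197.99, ∠ = arctan(140/140) ≈ 45.00°
pole at origin: |s| = 140, ∠ = 90.00° (in denominator)
|H| = 1000 / 3.8809e+06 ≈ 0.00025767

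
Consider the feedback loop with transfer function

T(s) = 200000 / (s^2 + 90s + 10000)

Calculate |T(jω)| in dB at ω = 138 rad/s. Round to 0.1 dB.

22.3 dB

At s = jω = j138:
quadratic: (j138)² + 90·j138 + 10000 = -9044 + j12420 → |·| ≈ 15364, ∠ ≈ 126.06°
|T| = 200000 / 15364 ≈ 13.017
Gain = 20 log₁₀(13.017) ≈ 22.29 dB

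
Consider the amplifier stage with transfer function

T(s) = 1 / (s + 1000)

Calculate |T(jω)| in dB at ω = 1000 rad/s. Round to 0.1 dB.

-63.0 dB

Substitute s = j1000:
Numerator: 1 = 1 + j0
Denominator: (j1000) + 1000 = 1000 + j1000
|N| = √(1² + 0²) ≈ 1, ∠N ≈ 0.00°
|D| = √(1000² + 1000²) ≈ 1414.2, ∠D ≈ 45.00°
|T| = 1 / 1414.2 ≈ 0.00070711
Gain = 20 log₁₀(0.00070711) ≈ -63.01 dB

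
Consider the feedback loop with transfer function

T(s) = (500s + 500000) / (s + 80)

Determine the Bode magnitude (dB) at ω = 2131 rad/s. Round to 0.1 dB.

Substitute s = j2131:
Numerator: 500(j2131) + 500000 = 500000 + j1065500
Denominator: (j2131) + 80 = 80 + j2131
|N| = √(500000² + 1065500²) ≈ 1.177e+06, ∠N ≈ 64.86°
|D| = √(80² + 2131²) ≈ 2132.5, ∠D ≈ 87.85°
|T| = 1.177e+06 / 2132.5 ≈ 551.93
Gain = 20 log₁₀(551.93) ≈ 54.84 dB

54.8 dB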